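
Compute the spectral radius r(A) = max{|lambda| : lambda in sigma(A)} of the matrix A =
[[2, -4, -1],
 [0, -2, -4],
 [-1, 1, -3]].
r(A) = (1 + sqrt(13))/2 ≈ 2.3028

The eigenvalues of A are the roots of its characteristic polynomial. With M = A (coefficients from the trace, the sum of principal 2x2 minors, and det A):
  p(λ) = det(λ I - M) = λ^3 + 3λ^2 - λ - 6.
By the rational root theorem any rational root is an integer divisor of 6. Testing λ = -2: p(-2) = -8 + 12 + 2 - 6 = 0, so λ = -2 is a root. Dividing out (λ + 2) leaves p(λ) = (λ + 2)(λ^2 + λ - 3). For λ^2 + λ - 3 the discriminant is 13. It is nonnegative but not a perfect square, so the roots are real and irrational: λ = (-1 ± sqrt(13))/2 ≈ 1.3028, -2.3028.
Thus the eigenvalues (to 4 decimals) are 1.3028 (modulus 1.3028); -2.3028 (modulus 2.3028); -2 (modulus 2). The spectral radius is the largest modulus: r(A) = (1 + sqrt(13))/2 ≈ 2.3028. (Cross-check: r(A) ≤ ||A||_2 ≈ 5.8039; equality holds whenever A is normal, though it can also hold for some non-normal A.)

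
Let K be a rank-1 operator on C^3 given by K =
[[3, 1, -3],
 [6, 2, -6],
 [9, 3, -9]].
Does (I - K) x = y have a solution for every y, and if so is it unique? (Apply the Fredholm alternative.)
(I - K) is invertible (det(I - K) = 5 ≠ 0), so for every y in C^3 the equation (I - K) x = y has a unique solution.

K has rank 1, so it is an outer product K = u v^T: every row of K is a multiple of one row vector. Reading off the entries, u = (1, 2, 3) and v = (3, 1, -3) (row i of K equals u_i·v^T). A rank-one matrix u v^T satisfies K u = u (v·u) and kills the (2)-dimensional subspace v^⊥, so its characteristic polynomial is lambda^2 (lambda - v·u) with v·u = tr K = -4. Hence the eigenvalues of I - K are 1 (multiplicity 2) and 1 - (-4) = 5, so det(I - K) = 5. (Direct check: I - K =
[[-2, -1, 3],
 [-6, -1, 6],
 [-9, -3, 10]]
has determinant 5.) The finite-dimensional Fredholm alternative says: either (I - K) is invertible, or ker(I - K) ≠ {0} and then range(I - K) = ker((I - K)^*)^⊥, with dim ker(I - K) = dim ker((I - K)^*). Since det(I - K) ≠ 0, 1 is not an eigenvalue of K and ker(I - K) = {0}, so we are in the first case: for every y there is a unique x = (I - K)^(-1) y. Explicitly, by the Sherman–Morrison formula, (I - u v^T)^(-1) = I + u v^T/(1 - v·u), i.e. (I - K)^(-1) = I + K/(5).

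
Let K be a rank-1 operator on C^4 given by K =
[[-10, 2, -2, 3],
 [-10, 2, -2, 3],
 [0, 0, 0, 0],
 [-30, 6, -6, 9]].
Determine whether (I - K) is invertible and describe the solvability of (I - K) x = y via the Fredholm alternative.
(I - K) is singular (det(I - K) = 0, i.e. 1 ∈ sigma(K)). (I - K) x = y is solvable iff y ⊥ ker((I - K)^*) = span{(-10, 2, -2, 3)}, i.e. iff -10y_1 + 2y_2 - 2y_3 + 3y_4 = 0. When solvable, the solutions are x = y + c·(1, 1, 0, 3), c arbitrary (ker(I - K) = span{(1, 1, 0, 3)}, dimension 1).

K has rank 1, so it is an outer product K = u v^T: every row of K is a multiple of one row vector. Reading off the entries, u = (1, 1, 0, 3) and v = (-10, 2, -2, 3) (row i of K equals u_i·v^T). A rank-one matrix u v^T satisfies K u = u (v·u) and kills the (3)-dimensional subspace v^⊥, so its characteristic polynomial is lambda^3 (lambda - v·u) with v·u = tr K = 1. Hence the eigenvalues of I - K are 1 (multiplicity 3) and 1 - (1) = 0, so det(I - K) = 0. (Direct check: I - K =
[[11, -2, 2, -3],
 [10, -1, 2, -3],
 [0, 0, 1, 0],
 [30, -6, 6, -8]]
has determinant 0.) So 1 is an eigenvalue of K and (I - K) is not invertible. The finite-dimensional Fredholm alternative says: either (I - K) is invertible, or ker(I - K) ≠ {0} and then range(I - K) = ker((I - K)^*)^⊥, with dim ker(I - K) = dim ker((I - K)^*). We are in the second case, so we need both kernels. Kernel of I - K: (I - K) u = u - u (v·u) = u - u = 0, so ker(I - K) = span{u} = span{(1, 1, 0, 3)} (it is exactly 1-dimensional because rank(I - K) = 3). Kernel of the adjoint: K is real, so (I - K)^* = I - K^T = I - v u^T, and (I - v u^T) v = v - v (u·v) = 0; hence ker((I - K)^*) = span{v} = span{(-10, 2, -2, 3)}. Therefore (I - K) x = y is solvable iff <y, v> = 0, i.e. iff -10y_1 + 2y_2 - 2y_3 + 3y_4 = 0. When this holds, K y = u (v·y) = 0, so (I - K) y = y and x = y is a particular solution; the full solution set is the line x = y + c·u = y + c·(1, 1, 0, 3), c ∈ C.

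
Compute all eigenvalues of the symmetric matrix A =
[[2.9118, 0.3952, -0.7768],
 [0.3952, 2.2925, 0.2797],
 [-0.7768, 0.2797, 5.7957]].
sigma(A) ≈ {2, 3, 6}

A is real symmetric, so its spectrum consists of real eigenvalues. Expanding the characteristic polynomial of the displayed matrix gives
  det(λ I - A) = p(λ) = λ^3 + (-11)λ^2 + (36)λ + (-36).
Solving p(λ) = 0 yields eigenvalues ≈ 2, 3, 6. (A is shown rounded to 4 decimals, so these recover the underlying integer eigenvalues to within that precision.)
Verification: the trace of A = 11 equals the sum of eigenvalues 11, and det(A) ≈ 36.0000 matches the eigenvalue product 36.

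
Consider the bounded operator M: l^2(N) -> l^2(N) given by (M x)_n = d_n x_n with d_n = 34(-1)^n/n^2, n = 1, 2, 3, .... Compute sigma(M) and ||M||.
sigma(M) = {34(-1)^n/n^2 : n ≥ 1} ∪ {0}; ||M|| = 34

A bounded diagonal operator on l^2 with diagonal entries d_n has spectrum equal to the closure of {d_n : n ≥ 1}: every d_n is an eigenvalue (with eigenvector e_n), so {d_n} ⊂ sigma(M); the spectrum is closed, so its closure is too; and for lambda not in the closure, (M - lambda I) has bounded inverse (the diagonal entries 1/(d_n - lambda) are bounded). For our sequence d_n = 34(-1)^n/n^2, n = 1, 2, 3, ...:
  - {d_n} = {34(-1)^n/n^2 : n ≥ 1}; the only limit point is 0
  - closure = {34(-1)^n/n^2 : n ≥ 1} ∪ {0}
For the norm: a diagonal operator has ||M|| = sup_n |d_n|. Here |d_n| = 34/n^2 is decreasing, so sup_n |d_n| = |d_1| = 34. So ||M|| = 34.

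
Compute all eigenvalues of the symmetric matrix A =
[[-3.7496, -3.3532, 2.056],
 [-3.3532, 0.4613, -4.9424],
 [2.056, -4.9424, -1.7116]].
sigma(A) ≈ {-6, -5, 6}

A is real symmetric, so its spectrum consists of real eigenvalues. Expanding the characteristic polynomial of the displayed matrix gives
  det(λ I - A) = p(λ) = λ^3 + (5)λ^2 + (-36)λ + (-179.996).
Solving p(λ) = 0 yields eigenvalues ≈ -6, -5, 6. (A is shown rounded to 4 decimals, so these recover the underlying integer eigenvalues to within that precision.)
Verification: the trace of A = -5 equals the sum of eigenvalues -5, and det(A) ≈ 179.9960 matches the eigenvalue product 180.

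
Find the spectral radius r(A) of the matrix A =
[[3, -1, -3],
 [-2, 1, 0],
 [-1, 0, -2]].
r(A) ≈ 4.1287

The eigenvalues of A are the roots of its characteristic polynomial. With M = A (coefficients from the trace, the sum of principal 2x2 minors, and det A):
  p(λ) = det(λ I - M) = λ^3 - 2λ^2 - 10λ + 5.
No integer candidate from the rational root theorem (±divisors of 5) is a root, so the roots are irrational. The cubic discriminant is Δ = 5685 > 0, so there are three distinct real roots. p(-3) = -10 and p(-2) = 9 have opposite signs, so a root lies in (-3, -2); Newton's method refines it to λ ≈ -2.5953. p(0) = 5 and p(1) = -6 have opposite signs, so a root lies in (0, 1); Newton's method refines it to λ ≈ 0.4666. p(4) = -3 and p(5) = 30 have opposite signs, so a root lies in (4, 5); Newton's method refines it to λ ≈ 4.1287. Check (Vieta): the three roots sum to 2, matching tr M = 2.
Thus the eigenvalues (to 4 decimals) are -2.5953 (modulus 2.5953); 0.4666 (modulus 0.4666); 4.1287 (modulus 4.1287). The spectral radius is the largest modulus: r(A) ≈ 4.1287. (Cross-check: r(A) ≤ ||A||_2 ≈ 4.7054; equality holds whenever A is normal, though it can also hold for some non-normal A.)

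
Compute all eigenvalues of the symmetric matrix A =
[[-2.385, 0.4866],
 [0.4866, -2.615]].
sigma(A) ≈ {-3, -2}

A is real symmetric, so its spectrum consists of real eigenvalues. Expanding the characteristic polynomial of the displayed matrix gives
  det(λ I - A) = p(λ) = λ^2 + (5)λ + (6).
Solving p(λ) = 0 yields eigenvalues ≈ -3, -2. (A is shown rounded to 4 decimals, so these recover the underlying integer eigenvalues to within that precision.)
Verification: the trace of A = -5 equals the sum of eigenvalues -5, and det(A) ≈ 6.0000 matches the eigenvalue product 6.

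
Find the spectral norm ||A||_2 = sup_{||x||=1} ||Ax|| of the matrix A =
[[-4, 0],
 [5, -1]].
||A||_2 = sqrt((42 + sqrt(1700))/2) ≈ 6.451 (= sqrt(largest eigenvalue of A^T A))

||A||_2 = sigma_max(A) = sqrt(lambda_max(A^T A)). Form the symmetric matrix M = A^T A =
[[41, -5],
 [-5, 1]].
Its characteristic polynomial (trace, determinant of M give the coefficients) is
  p(λ) = det(λ I - M) = λ^2 - 42λ + 16.
For λ^2 - 42λ + 16 the discriminant is 1700. It is nonnegative but not a perfect square, so the roots are real and irrational: λ = (42 ± sqrt(1700))/2 ≈ 41.6155, 0.3845.
So the eigenvalues of A^T A are ≈ 0.3845, 41.6155 (all ≥ 0, as they must be for A^T A). The largest is λ_max = (42 + sqrt(1700))/2 ≈ 41.6155, hence ||A||_2 = sqrt(λ_max) = sqrt((42 + sqrt(1700))/2) ≈ 6.451.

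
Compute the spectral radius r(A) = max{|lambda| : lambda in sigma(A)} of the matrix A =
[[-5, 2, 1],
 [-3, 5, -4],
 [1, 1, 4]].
r(A) ≈ 4.9117

The eigenvalues of A are the roots of its characteristic polynomial. With M = A (coefficients from the trace, the sum of principal 2x2 minors, and det A):
  p(λ) = det(λ I - M) = λ^3 - 4λ^2 - 16λ + 112.
No integer candidate from the rational root theorem (±divisors of 112) is a root, so the roots are irrational. The cubic discriminant is Δ = -160512 < 0, so there is one real root and a complex-conjugate pair. p(-5) = -33 and p(-4) = 48 have opposite signs, so a root lies in (-5, -4); Newton's method refines it to λ ≈ -4.6426. Dividing out (λ - (-4.6426)) leaves approximately λ^2 - 8.6426λ + 24.1243. For λ^2 - 8.6426λ + 24.1243 the discriminant is -21.8025. It is negative, so the remaining roots are the complex-conjugate pair λ ≈ 4.3213 ± 2.3347i. Their product equals the constant term, so |λ|^2 ≈ 24.1243 and |λ| ≈ 4.9117.
Thus the eigenvalues (to 4 decimals) are -4.6426 (modulus 4.6426); 4.3213 ± 2.3347i (modulus 4.9117). The spectral radius is the largest modulus: r(A) ≈ 4.9117. (Cross-check: r(A) ≤ ||A||_2 ≈ 8.1241; equality holds whenever A is normal, though it can also hold for some non-normal A.)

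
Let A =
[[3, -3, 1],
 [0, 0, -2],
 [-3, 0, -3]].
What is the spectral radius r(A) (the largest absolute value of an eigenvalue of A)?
r(A) ≈ 3.3681

The eigenvalues of A are the roots of its characteristic polynomial. With M = A (coefficients from the trace, the sum of principal 2x2 minors, and det A):
  p(λ) = det(λ I - M) = λ^3 - 6λ + 18.
No integer candidate from the rational root theorem (±divisors of 18) is a root, so the roots are irrational. The cubic discriminant is Δ = -7884 < 0, so there is one real root and a complex-conjugate pair. p(-4) = -22 and p(-3) = 9 have opposite signs, so a root lies in (-4, -3); Newton's method refines it to λ ≈ -3.3681. Dividing out (λ - (-3.3681)) leaves approximately λ^2 - 3.3681λ + 5.3442. For λ^2 - 3.3681λ + 5.3442 the discriminant is -10.0327. It is negative, so the remaining roots are the complex-conjugate pair λ ≈ 1.6841 ± 1.5837i. Their product equals the constant term, so |λ|^2 ≈ 5.3442 and |λ| ≈ 2.3118.
Thus the eigenvalues (to 4 decimals) are -3.3681 (modulus 3.3681); 1.6841 ± 1.5837i (modulus 2.3118). The spectral radius is the largest modulus: r(A) ≈ 3.3681. (Cross-check: r(A) ≤ ||A||_2 ≈ 5.6265; equality holds whenever A is normal, though it can also hold for some non-normal A.)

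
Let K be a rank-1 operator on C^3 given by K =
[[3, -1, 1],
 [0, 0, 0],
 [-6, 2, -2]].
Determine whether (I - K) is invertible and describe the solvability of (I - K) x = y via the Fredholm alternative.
(I - K) is singular (det(I - K) = 0, i.e. 1 ∈ sigma(K)). (I - K) x = y is solvable iff y ⊥ ker((I - K)^*) = span{(3, -1, 1)}, i.e. iff 3y_1 - y_2 + y_3 = 0. When solvable, the solutions are x = y + c·(1, 0, -2), c arbitrary (ker(I - K) = span{(1, 0, -2)}, dimension 1).

K has rank 1, so it is an outer product K = u v^T: every row of K is a multiple of one row vector. Reading off the entries, u = (1, 0, -2) and v = (3, -1, 1) (row i of K equals u_i·v^T). A rank-one matrix u v^T satisfies K u = u (v·u) and kills the (2)-dimensional subspace v^⊥, so its characteristic polynomial is lambda^2 (lambda - v·u) with v·u = tr K = 1. Hence the eigenvalues of I - K are 1 (multiplicity 2) and 1 - (1) = 0, so det(I - K) = 0. (Direct check: I - K =
[[-2, 1, -1],
 [0, 1, 0],
 [6, -2, 3]]
has determinant 0.) So 1 is an eigenvalue of K and (I - K) is not invertible. The finite-dimensional Fredholm alternative says: either (I - K) is invertible, or ker(I - K) ≠ {0} and then range(I - K) = ker((I - K)^*)^⊥, with dim ker(I - K) = dim ker((I - K)^*). We are in the second case, so we need both kernels. Kernel of I - K: (I - K) u = u - u (v·u) = u - u = 0, so ker(I - K) = span{u} = span{(1, 0, -2)} (it is exactly 1-dimensional because rank(I - K) = 2). Kernel of the adjoint: K is real, so (I - K)^* = I - K^T = I - v u^T, and (I - v u^T) v = v - v (u·v) = 0; hence ker((I - K)^*) = span{v} = span{(3, -1, 1)}. Therefore (I - K) x = y is solvable iff <y, v> = 0, i.e. iff 3y_1 - y_2 + y_3 = 0. When this holds, K y = u (v·y) = 0, so (I - K) y = y and x = y is a particular solution; the full solution set is the line x = y + c·u = y + c·(1, 0, -2), c ∈ C.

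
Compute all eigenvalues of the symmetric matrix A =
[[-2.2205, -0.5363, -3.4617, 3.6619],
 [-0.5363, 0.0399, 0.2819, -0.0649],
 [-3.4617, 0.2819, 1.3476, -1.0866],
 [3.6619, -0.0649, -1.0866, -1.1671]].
sigma(A) ≈ {-6, -1, 0, 5}

A is real symmetric, so its spectrum consists of real eigenvalues. Expanding the characteristic polynomial of the displayed matrix gives
  det(λ I - A) = p(λ) = λ^4 + (2)λ^3 + (-29)λ^2 + (-30)λ + (0).
Solving p(λ) = 0 yields eigenvalues ≈ -6, -1, 0, 5. (A is shown rounded to 4 decimals, so these recover the underlying integer eigenvalues to within that precision.)
Verification: the trace of A = -2 equals the sum of eigenvalues -2, and det(A) ≈ -0.0003 matches the eigenvalue product 0.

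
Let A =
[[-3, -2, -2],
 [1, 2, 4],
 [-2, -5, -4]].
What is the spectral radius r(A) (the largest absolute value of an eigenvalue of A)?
r(A) ≈ 3.1266

The eigenvalues of A are the roots of its characteristic polynomial. With M = A (coefficients from the trace, the sum of principal 2x2 minors, and det A):
  p(λ) = det(λ I - M) = λ^3 + 5λ^2 + 16λ + 26.
No integer candidate from the rational root theorem (±divisors of 26) is a root, so the roots are irrational. The cubic discriminant is Δ = -3796 < 0, so there is one real root and a complex-conjugate pair. p(-3) = -4 and p(-2) = 6 have opposite signs, so a root lies in (-3, -2); Newton's method refines it to λ ≈ -2.6597. Dividing out (λ - (-2.6597)) leaves approximately λ^2 + 2.3403λ + 9.7755. For λ^2 + 2.3403λ + 9.7755 the discriminant is -33.6251. It is negative, so the remaining roots are the complex-conjugate pair λ ≈ -1.1701 ± 2.8994i. Their product equals the constant term, so |λ|^2 ≈ 9.7755 and |λ| ≈ 3.1266.
Thus the eigenvalues (to 4 decimals) are -2.6597 (modulus 2.6597); -1.1701 ± 2.8994i (modulus 3.1266). The spectral radius is the largest modulus: r(A) ≈ 3.1266. (Cross-check: r(A) ≤ ||A||_2 ≈ 8.7659; equality holds whenever A is normal, though it can also hold for some non-normal A.)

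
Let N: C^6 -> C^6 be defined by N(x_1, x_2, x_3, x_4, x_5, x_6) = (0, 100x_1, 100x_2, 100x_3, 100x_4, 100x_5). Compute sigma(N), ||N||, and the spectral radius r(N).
sigma(N) = {0}; ||N|| = 100; r(N) = 0. (N is nilpotent with N^6 = 0.)

On C^6, N is a strictly lower-triangular matrix with 100 on the subdiagonal and zeros elsewhere, so its characteristic polynomial is lambda^6 and every eigenvalue is 0: sigma(N) = {0}. For the operator norm, N e_i = 100e_{i+1} for i = 1, ..., 5 and N e_6 = 0, so the singular values of N are 100 (with multiplicity 5) and 0; hence ||N|| = 100. The spectral radius r(N) = max|lambda| = 0. Note ||N|| > r(N) — characteristic of non-normal nilpotent operators. Indeed N^6 = 0.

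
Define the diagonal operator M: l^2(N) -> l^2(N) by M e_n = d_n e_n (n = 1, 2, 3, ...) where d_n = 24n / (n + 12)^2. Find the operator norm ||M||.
||M|| = 1/2 (attained at n = 12)

For M diagonal, ||M|| = sup_n |d_n|. Treat f(x) = 24x / (x + 12)^2 for real x > 0. By the quotient rule, f'(x) = 24(12 - x)/(x + 12)^3, which is positive for x < 12 and negative for x > 12. So f has a unique maximum at x = 12, and since 12 is a positive integer, the supremum over n ≥ 1 is attained at n = 12: d_12 = 24·12/(12 + 12)^2 = 24·12/576 = 1/2. Hence ||M|| = 1/2.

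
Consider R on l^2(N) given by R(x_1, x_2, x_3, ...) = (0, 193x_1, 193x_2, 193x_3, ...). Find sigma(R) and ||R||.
sigma(R) = closed disk {z in C : |z| ≤ 193}; ||R|| = 193

Note R = 193·U where U is the unit right shift (U x)_k = x_{k-1} (with x_0 := 0); so ||R|| = 193||U|| and sigma(R) = 193·sigma(U). ||R x||^2 = sum_{k≥1} |193x_k|^2 = 37249||x||^2, so ||R|| = 193 and sigma(R) ⊂ {|z| ≤ 193}. For any |lambda| < 193, the equation (R - lambda I) x = 0 forces x_1 = 0, then 193x_k = lambda x_{k+1} ⇒ x = 0, so R has no eigenvalues. But (R - lambda I) is not surjective for |lambda| < 193: solving (R - lambda I) x = e_1 would require x_n proportional to (lambda/193)^(-n), which is not in l^2. So every |lambda| < 193 lies in the residual spectrum. The boundary |lambda| = 193 is in the approximate point spectrum (the spectrum is closed). Hence sigma(R) is the closed disk of radius 193.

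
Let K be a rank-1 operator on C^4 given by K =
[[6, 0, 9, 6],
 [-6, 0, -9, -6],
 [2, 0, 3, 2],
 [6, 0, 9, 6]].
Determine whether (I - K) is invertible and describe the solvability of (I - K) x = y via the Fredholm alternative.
(I - K) is invertible (det(I - K) = -14 ≠ 0), so for every y in C^4 the equation (I - K) x = y has a unique solution.

K has rank 1, so it is an outer product K = u v^T: every row of K is a multiple of one row vector. Reading off the entries, u = (3, -3, 1, 3) and v = (2, 0, 3, 2) (row i of K equals u_i·v^T). A rank-one matrix u v^T satisfies K u = u (v·u) and kills the (3)-dimensional subspace v^⊥, so its characteristic polynomial is lambda^3 (lambda - v·u) with v·u = tr K = 15. Hence the eigenvalues of I - K are 1 (multiplicity 3) and 1 - (15) = -14, so det(I - K) = -14. (Direct check: I - K =
[[-5, 0, -9, -6],
 [6, 1, 9, 6],
 [-2, 0, -2, -2],
 [-6, 0, -9, -5]]
has determinant -14.) The finite-dimensional Fredholm alternative says: either (I - K) is invertible, or ker(I - K) ≠ {0} and then range(I - K) = ker((I - K)^*)^⊥, with dim ker(I - K) = dim ker((I - K)^*). Since det(I - K) ≠ 0, 1 is not an eigenvalue of K and ker(I - K) = {0}, so we are in the first case: for every y there is a unique x = (I - K)^(-1) y. Explicitly, by the Sherman–Morrison formula, (I - u v^T)^(-1) = I + u v^T/(1 - v·u), i.e. (I - K)^(-1) = I + K/(-14).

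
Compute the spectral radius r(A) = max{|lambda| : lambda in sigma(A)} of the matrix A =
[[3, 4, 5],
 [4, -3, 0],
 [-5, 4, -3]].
r(A) ≈ 4.7765

The eigenvalues of A are the roots of its characteristic polynomial. With M = A (coefficients from the trace, the sum of principal 2x2 minors, and det A):
  p(λ) = det(λ I - M) = λ^3 + 3λ^2 - 80.
No integer candidate from the rational root theorem (±divisors of 80) is a root, so the roots are irrational. The cubic discriminant is Δ = -164160 < 0, so there is one real root and a complex-conjugate pair. p(3) = -26 and p(4) = 32 have opposite signs, so a root lies in (3, 4); Newton's method refines it to λ ≈ 3.5065. Dividing out (λ - (3.5065)) leaves approximately λ^2 + 6.5065λ + 22.8149. For λ^2 + 6.5065λ + 22.8149 the discriminant is -48.9252. It is negative, so the remaining roots are the complex-conjugate pair λ ≈ -3.2532 ± 3.4973i. Their product equals the constant term, so |λ|^2 ≈ 22.8149 and |λ| ≈ 4.7765.
Thus the eigenvalues (to 4 decimals) are 3.5065 (modulus 3.5065); -3.2532 ± 3.4973i (modulus 4.7765). The spectral radius is the largest modulus: r(A) ≈ 4.7765. (Cross-check: r(A) ≤ ||A||_2 ≈ 8.7733; equality holds whenever A is normal, though it can also hold for some non-normal A.)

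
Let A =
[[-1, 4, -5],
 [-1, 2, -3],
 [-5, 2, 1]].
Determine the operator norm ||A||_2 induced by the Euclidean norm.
||A||_2 ≈ 7.6919 (= sqrt(largest eigenvalue of A^T A))

||A||_2 = sigma_max(A) = sqrt(lambda_max(A^T A)). Form the symmetric matrix M = A^T A =
[[27, -16, 3],
 [-16, 24, -24],
 [3, -24, 35]].
Its characteristic polynomial (trace, sum of principal 2x2 minors, determinant of M give the coefficients) is
  p(λ) = det(λ I - M) = λ^3 - 86λ^2 + 1592λ - 256.
No integer candidate from the rational root theorem (±divisors of 256) is a root, so the roots are irrational. The cubic discriminant is Δ = 2583228672 > 0, so there are three distinct real roots. p(0) = -256 and p(1) = 1251 have opposite signs, so a root lies in (0, 1); Newton's method refines it to λ ≈ 0.1622. p(26) = 576 and p(27) = -283 have opposite signs, so a root lies in (26, 27); Newton's method refines it to λ ≈ 26.6722. p(59) = -315 and p(60) = 1664 have opposite signs, so a root lies in (59, 60); Newton's method refines it to λ ≈ 59.1656. Check (Vieta): the three roots sum to 86, matching tr M = 86.
So the eigenvalues of A^T A are ≈ 0.1622, 26.6722, 59.1656 (all ≥ 0, as they must be for A^T A). The largest is λ_max ≈ 59.1656, hence ||A||_2 = sqrt(λ_max) ≈ 7.6919.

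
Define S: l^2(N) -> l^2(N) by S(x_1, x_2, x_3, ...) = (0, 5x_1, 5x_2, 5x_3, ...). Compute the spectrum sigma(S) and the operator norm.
sigma(S) = closed disk {z in C : |z| ≤ 5}; ||S|| = 5

Note S = 5·U where U is the unit right shift (U x)_k = x_{k-1} (with x_0 := 0); so ||S|| = 5||U|| and sigma(S) = 5·sigma(U). ||S x||^2 = sum_{k≥1} |5x_k|^2 = 25||x||^2, so ||S|| = 5 and sigma(S) ⊂ {|z| ≤ 5}. For any |lambda| < 5, the equation (S - lambda I) x = 0 forces x_1 = 0, then 5x_k = lambda x_{k+1} ⇒ x = 0, so S has no eigenvalues. But (S - lambda I) is not surjective for |lambda| < 5: solving (S - lambda I) x = e_1 would require x_n proportional to (lambda/5)^(-n), which is not in l^2. So every |lambda| < 5 lies in the residual spectrum. The boundary |lambda| = 5 is in the approximate point spectrum (the spectrum is closed). Hence sigma(S) is the closed disk of radius 5.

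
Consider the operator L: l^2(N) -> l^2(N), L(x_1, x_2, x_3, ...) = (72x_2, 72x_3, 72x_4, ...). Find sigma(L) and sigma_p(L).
sigma(L) = closed disk {z in C : |z| ≤ 72}; sigma_p(L) = open disk {z in C : |z| < 72}

Note L = 72·V where V is the unit left shift (V x)_k = x_{k+1}; so sigma(L) = 72·sigma(V) and ||L|| = 72||V||. ||L x||^2 = 5184sum_{k≥2} |x_k|^2 ≤ 5184||x||^2, with equality on {x : x_1 = 0}, so ||L|| = 72. For any lambda with |lambda| < 72, set r = lambda/72 (|r| < 1); the vector x = (1, r, r^2, ...) is in l^2 and satisfies L x = 72(r, r^2, ...) = lambda x, so lambda is an eigenvalue. On the boundary |lambda| = 72 the geometric series diverges, so no l^2 eigenvector exists, but these lambda lie in the approximate point spectrum. Hence sigma(L) is the closed disk of radius 72 and sigma_p(L) is the open disk.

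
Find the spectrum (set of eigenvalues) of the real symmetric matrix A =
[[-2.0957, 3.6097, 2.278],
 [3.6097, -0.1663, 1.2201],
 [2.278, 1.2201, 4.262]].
sigma(A) ≈ {-5, 1, 6}

A is real symmetric, so its spectrum consists of real eigenvalues. Expanding the characteristic polynomial of the displayed matrix gives
  det(λ I - A) = p(λ) = λ^3 + (-2)λ^2 + (-29)λ + (30).
Solving p(λ) = 0 yields eigenvalues ≈ -5, 1, 6. (A is shown rounded to 4 decimals, so these recover the underlying integer eigenvalues to within that precision.)
Verification: the trace of A = 2 equals the sum of eigenvalues 2, and det(A) ≈ -30.0000 matches the eigenvalue product -30.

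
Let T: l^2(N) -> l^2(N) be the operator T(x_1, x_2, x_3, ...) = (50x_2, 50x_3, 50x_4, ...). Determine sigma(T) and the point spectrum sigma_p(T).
sigma(T) = closed disk {z in C : |z| ≤ 50}; sigma_p(T) = open disk {z in C : |z| < 50}

Note T = 50·V where V is the unit left shift (V x)_k = x_{k+1}; so sigma(T) = 50·sigma(V) and ||T|| = 50||V||. ||T x||^2 = 2500sum_{k≥2} |x_k|^2 ≤ 2500||x||^2, with equality on {x : x_1 = 0}, so ||T|| = 50. For any lambda with |lambda| < 50, set r = lambda/50 (|r| < 1); the vector x = (1, r, r^2, ...) is in l^2 and satisfies T x = 50(r, r^2, ...) = lambda x, so lambda is an eigenvalue. On the boundary |lambda| = 50 the geometric series diverges, so no l^2 eigenvector exists, but these lambda lie in the approximate point spectrum. Hence sigma(T) is the closed disk of radius 50 and sigma_p(T) is the open disk.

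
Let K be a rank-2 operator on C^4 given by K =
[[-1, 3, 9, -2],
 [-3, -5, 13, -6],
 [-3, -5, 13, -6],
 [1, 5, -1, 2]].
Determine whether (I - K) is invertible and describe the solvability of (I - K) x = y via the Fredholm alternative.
(I - K) is invertible (det(I - K) = 60 ≠ 0), so for every y in C^4 the equation (I - K) x = y has a unique solution.

K has rank 2 and factors as K = U V^T = u1 v1^T + u2 v2^T with u1 = (-1, -3, -3, 1), v1 = (1, 3, -3, 2), u2 = (3, 2, 2, 1), v2 = (0, 2, 2, 0) (multiplying out reproduces the displayed K). The nonzero eigenvalues of U V^T coincide with those of the 2 x 2 matrix G = V^T U = [[v1·u1, v1·u2], [v2·u1, v2·u2]] = [[1, 5], [-12, 8]], and by the Sylvester determinant identity det(I_4 - U V^T) = det(I_2 - V^T U) = det([[0, -5], [12, -7]]) = (0)(-7) - (-5)(12) = 60. (Direct check: I - K =
[[2, -3, -9, 2],
 [3, 6, -13, 6],
 [3, 5, -12, 6],
 [-1, -5, 1, -1]]
has determinant 60.) The finite-dimensional Fredholm alternative says: either (I - K) is invertible, or ker(I - K) ≠ {0} and then range(I - K) = ker((I - K)^*)^⊥, with dim ker(I - K) = dim ker((I - K)^*). Since det(I - K) ≠ 0, 1 is not an eigenvalue of K and ker(I - K) = {0}, so we are in the first case: for every y there is a unique x = (I - K)^(-1) y. (Explicitly, by the Woodbury identity, (I - U V^T)^(-1) = I + U (I_2 - G)^(-1) V^T.)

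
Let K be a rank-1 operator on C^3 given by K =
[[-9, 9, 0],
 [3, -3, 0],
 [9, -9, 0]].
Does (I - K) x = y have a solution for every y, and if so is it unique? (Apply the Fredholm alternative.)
(I - K) is invertible (det(I - K) = 13 ≠ 0), so for every y in C^3 the equation (I - K) x = y has a unique solution.

K has rank 1, so it is an outer product K = u v^T: every row of K is a multiple of one row vector. Reading off the entries, u = (3, -1, -3) and v = (-3, 3, 0) (row i of K equals u_i·v^T). A rank-one matrix u v^T satisfies K u = u (v·u) and kills the (2)-dimensional subspace v^⊥, so its characteristic polynomial is lambda^2 (lambda - v·u) with v·u = tr K = -12. Hence the eigenvalues of I - K are 1 (multiplicity 2) and 1 - (-12) = 13, so det(I - K) = 13. (Direct check: I - K =
[[10, -9, 0],
 [-3, 4, 0],
 [-9, 9, 1]]
has determinant 13.) The finite-dimensional Fredholm alternative says: either (I - K) is invertible, or ker(I - K) ≠ {0} and then range(I - K) = ker((I - K)^*)^⊥, with dim ker(I - K) = dim ker((I - K)^*). Since det(I - K) ≠ 0, 1 is not an eigenvalue of K and ker(I - K) = {0}, so we are in the first case: for every y there is a unique x = (I - K)^(-1) y. Explicitly, by the Sherman–Morrison formula, (I - u v^T)^(-1) = I + u v^T/(1 - v·u), i.e. (I - K)^(-1) = I + K/(13).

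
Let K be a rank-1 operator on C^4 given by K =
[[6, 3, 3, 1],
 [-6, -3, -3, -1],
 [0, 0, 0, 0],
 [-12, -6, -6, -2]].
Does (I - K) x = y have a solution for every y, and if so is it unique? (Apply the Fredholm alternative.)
(I - K) is singular (det(I - K) = 0, i.e. 1 ∈ sigma(K)). (I - K) x = y is solvable iff y ⊥ ker((I - K)^*) = span{(6, 3, 3, 1)}, i.e. iff 6y_1 + 3y_2 + 3y_3 + y_4 = 0. When solvable, the solutions are x = y + c·(1, -1, 0, -2), c arbitrary (ker(I - K) = span{(1, -1, 0, -2)}, dimension 1).

K has rank 1, so it is an outer product K = u v^T: every row of K is a multiple of one row vector. Reading off the entries, u = (1, -1, 0, -2) and v = (6, 3, 3, 1) (row i of K equals u_i·v^T). A rank-one matrix u v^T satisfies K u = u (v·u) and kills the (3)-dimensional subspace v^⊥, so its characteristic polynomial is lambda^3 (lambda - v·u) with v·u = tr K = 1. Hence the eigenvalues of I - K are 1 (multiplicity 3) and 1 - (1) = 0, so det(I - K) = 0. (Direct check: I - K =
[[-5, -3, -3, -1],
 [6, 4, 3, 1],
 [0, 0, 1, 0],
 [12, 6, 6, 3]]
has determinant 0.) So 1 is an eigenvalue of K and (I - K) is not invertible. The finite-dimensional Fredholm alternative says: either (I - K) is invertible, or ker(I - K) ≠ {0} and then range(I - K) = ker((I - K)^*)^⊥, with dim ker(I - K) = dim ker((I - K)^*). We are in the second case, so we need both kernels. Kernel of I - K: (I - K) u = u - u (v·u) = u - u = 0, so ker(I - K) = span{u} = span{(1, -1, 0, -2)} (it is exactly 1-dimensional because rank(I - K) = 3). Kernel of the adjoint: K is real, so (I - K)^* = I - K^T = I - v u^T, and (I - v u^T) v = v - v (u·v) = 0; hence ker((I - K)^*) = span{v} = span{(6, 3, 3, 1)}. Therefore (I - K) x = y is solvable iff <y, v> = 0, i.e. iff 6y_1 + 3y_2 + 3y_3 + y_4 = 0. When this holds, K y = u (v·y) = 0, so (I - K) y = y and x = y is a particular solution; the full solution set is the line x = y + c·u = y + c·(1, -1, 0, -2), c ∈ C.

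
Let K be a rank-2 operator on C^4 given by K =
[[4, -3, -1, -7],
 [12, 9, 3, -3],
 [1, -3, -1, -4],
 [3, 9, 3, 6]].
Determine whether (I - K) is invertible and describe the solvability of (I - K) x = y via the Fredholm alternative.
(I - K) is invertible (det(I - K) = 184 ≠ 0), so for every y in C^4 the equation (I - K) x = y has a unique solution.

K has rank 2 and factors as K = U V^T = u1 v1^T + u2 v2^T with u1 = (2, 2, 1, -1), v1 = (3, 0, 0, -3), u2 = (-1, 3, -1, 3), v2 = (2, 3, 1, 1) (multiplying out reproduces the displayed K). The nonzero eigenvalues of U V^T coincide with those of the 2 x 2 matrix G = V^T U = [[v1·u1, v1·u2], [v2·u1, v2·u2]] = [[9, -12], [10, 9]], and by the Sylvester determinant identity det(I_4 - U V^T) = det(I_2 - V^T U) = det([[-8, 12], [-10, -8]]) = (-8)(-8) - (12)(-10) = 184. (Direct check: I - K =
[[-3, 3, 1, 7],
 [-12, -8, -3, 3],
 [-1, 3, 2, 4],
 [-3, -9, -3, -5]]
has determinant 184.) The finite-dimensional Fredholm alternative says: either (I - K) is invertible, or ker(I - K) ≠ {0} and then range(I - K) = ker((I - K)^*)^⊥, with dim ker(I - K) = dim ker((I - K)^*). Since det(I - K) ≠ 0, 1 is not an eigenvalue of K and ker(I - K) = {0}, so we are in the first case: for every y there is a unique x = (I - K)^(-1) y. (Explicitly, by the Woodbury identity, (I - U V^T)^(-1) = I + U (I_2 - G)^(-1) V^T.)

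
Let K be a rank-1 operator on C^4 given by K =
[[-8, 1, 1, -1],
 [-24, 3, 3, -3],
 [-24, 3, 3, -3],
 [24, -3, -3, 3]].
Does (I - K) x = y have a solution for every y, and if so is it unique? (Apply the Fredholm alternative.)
(I - K) is singular (det(I - K) = 0, i.e. 1 ∈ sigma(K)). (I - K) x = y is solvable iff y ⊥ ker((I - K)^*) = span{(-8, 1, 1, -1)}, i.e. iff -8y_1 + y_2 + y_3 - y_4 = 0. When solvable, the solutions are x = y + c·(1, 3, 3, -3), c arbitrary (ker(I - K) = span{(1, 3, 3, -3)}, dimension 1).

K has rank 1, so it is an outer product K = u v^T: every row of K is a multiple of one row vector. Reading off the entries, u = (1, 3, 3, -3) and v = (-8, 1, 1, -1) (row i of K equals u_i·v^T). A rank-one matrix u v^T satisfies K u = u (v·u) and kills the (3)-dimensional subspace v^⊥, so its characteristic polynomial is lambda^3 (lambda - v·u) with v·u = tr K = 1. Hence the eigenvalues of I - K are 1 (multiplicity 3) and 1 - (1) = 0, so det(I - K) = 0. (Direct check: I - K =
[[9, -1, -1, 1],
 [24, -2, -3, 3],
 [24, -3, -2, 3],
 [-24, 3, 3, -2]]
has determinant 0.) So 1 is an eigenvalue of K and (I - K) is not invertible. The finite-dimensional Fredholm alternative says: either (I - K) is invertible, or ker(I - K) ≠ {0} and then range(I - K) = ker((I - K)^*)^⊥, with dim ker(I - K) = dim ker((I - K)^*). We are in the second case, so we need both kernels. Kernel of I - K: (I - K) u = u - u (v·u) = u - u = 0, so ker(I - K) = span{u} = span{(1, 3, 3, -3)} (it is exactly 1-dimensional because rank(I - K) = 3). Kernel of the adjoint: K is real, so (I - K)^* = I - K^T = I - v u^T, and (I - v u^T) v = v - v (u·v) = 0; hence ker((I - K)^*) = span{v} = span{(-8, 1, 1, -1)}. Therefore (I - K) x = y is solvable iff <y, v> = 0, i.e. iff -8y_1 + y_2 + y_3 - y_4 = 0. When this holds, K y = u (v·y) = 0, so (I - K) y = y and x = y is a particular solution; the full solution set is the line x = y + c·u = y + c·(1, 3, 3, -3), c ∈ C.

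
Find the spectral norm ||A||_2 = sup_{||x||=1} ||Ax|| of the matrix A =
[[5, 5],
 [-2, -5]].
||A||_2 = sqrt((79 + sqrt(5341))/2) ≈ 8.7202 (= sqrt(largest eigenvalue of A^T A))

||A||_2 = sigma_max(A) = sqrt(lambda_max(A^T A)). Form the symmetric matrix M = A^T A =
[[29, 35],
 [35, 50]].
Its characteristic polynomial (trace, determinant of M give the coefficients) is
  p(λ) = det(λ I - M) = λ^2 - 79λ + 225.
For λ^2 - 79λ + 225 the discriminant is 5341. It is nonnegative but not a perfect square, so the roots are real and irrational: λ = (79 ± sqrt(5341))/2 ≈ 76.0411, 2.9589.
So the eigenvalues of A^T A are ≈ 2.9589, 76.0411 (all ≥ 0, as they must be for A^T A). The largest is λ_max = (79 + sqrt(5341))/2 ≈ 76.0411, hence ||A||_2 = sqrt(λ_max) = sqrt((79 + sqrt(5341))/2) ≈ 8.7202.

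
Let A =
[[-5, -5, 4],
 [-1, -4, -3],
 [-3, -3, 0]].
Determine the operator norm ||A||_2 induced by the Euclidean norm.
||A||_2 ≈ 9.2745 (= sqrt(largest eigenvalue of A^T A))

||A||_2 = sigma_max(A) = sqrt(lambda_max(A^T A)). Form the symmetric matrix M = A^T A =
[[35, 38, -17],
 [38, 50, -8],
 [-17, -8, 25]].
Its characteristic polynomial (trace, sum of principal 2x2 minors, determinant of M give the coefficients) is
  p(λ) = det(λ I - M) = λ^3 - 110λ^2 + 2078λ - 1296.
No integer candidate from the rational root theorem (±divisors of 1296) is a root, so the roots are irrational. The cubic discriminant is Δ = 14743962800 > 0, so there are three distinct real roots. p(0) = -1296 and p(1) = 673 have opposite signs, so a root lies in (0, 1); Newton's method refines it to λ ≈ 0.6456. p(23) = 475 and p(24) = -960 have opposite signs, so a root lies in (23, 24); Newton's method refines it to λ ≈ 23.3372. p(86) = -92 and p(87) = 5403 have opposite signs, so a root lies in (86, 87); Newton's method refines it to λ ≈ 86.0172. Check (Vieta): the three roots sum to 110, matching tr M = 110.
So the eigenvalues of A^T A are ≈ 0.6456, 23.3372, 86.0172 (all ≥ 0, as they must be for A^T A). The largest is λ_max ≈ 86.0172, hence ||A||_2 = sqrt(λ_max) ≈ 9.2745.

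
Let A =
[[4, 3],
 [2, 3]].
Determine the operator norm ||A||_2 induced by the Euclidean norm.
||A||_2 = sqrt((38 + sqrt(1300))/2) ≈ 6.085 (= sqrt(largest eigenvalue of A^T A))

||A||_2 = sigma_max(A) = sqrt(lambda_max(A^T A)). Form the symmetric matrix M = A^T A =
[[20, 18],
 [18, 18]].
Its characteristic polynomial (trace, determinant of M give the coefficients) is
  p(λ) = det(λ I - M) = λ^2 - 38λ + 36.
For λ^2 - 38λ + 36 the discriminant is 1300. It is nonnegative but not a perfect square, so the roots are real and irrational: λ = (38 ± sqrt(1300))/2 ≈ 37.0278, 0.9722.
So the eigenvalues of A^T A are ≈ 0.9722, 37.0278 (all ≥ 0, as they must be for A^T A). The largest is λ_max = (38 + sqrt(1300))/2 ≈ 37.0278, hence ||A||_2 = sqrt(λ_max) = sqrt((38 + sqrt(1300))/2) ≈ 6.085.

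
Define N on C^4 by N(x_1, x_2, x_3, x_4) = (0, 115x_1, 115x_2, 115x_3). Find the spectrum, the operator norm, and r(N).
sigma(N) = {0}; ||N|| = 115; r(N) = 0. (N is nilpotent with N^4 = 0.)

On C^4, N is a strictly lower-triangular matrix with 115 on the subdiagonal and zeros elsewhere, so its characteristic polynomial is lambda^4 and every eigenvalue is 0: sigma(N) = {0}. For the operator norm, N e_i = 115e_{i+1} for i = 1, ..., 3 and N e_4 = 0, so the singular values of N are 115 (with multiplicity 3) and 0; hence ||N|| = 115. The spectral radius r(N) = max|lambda| = 0. Note ||N|| > r(N) — characteristic of non-normal nilpotent operators. Indeed N^4 = 0.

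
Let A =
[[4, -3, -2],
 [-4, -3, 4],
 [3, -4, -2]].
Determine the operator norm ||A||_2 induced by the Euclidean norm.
||A||_2 ≈ 8.1993 (= sqrt(largest eigenvalue of A^T A))

||A||_2 = sigma_max(A) = sqrt(lambda_max(A^T A)). Form the symmetric matrix M = A^T A =
[[41, -12, -30],
 [-12, 34, 2],
 [-30, 2, 24]].
Its characteristic polynomial (trace, sum of principal 2x2 minors, determinant of M give the coefficients) is
  p(λ) = det(λ I - M) = λ^3 - 99λ^2 + 2146λ - 676.
No integer candidate from the rational root theorem (±divisors of 676) is a root, so the roots are irrational. The cubic discriminant is Δ = 5553782996 > 0, so there are three distinct real roots. p(0) = -676 and p(1) = 1372 have opposite signs, so a root lies in (0, 1); Newton's method refines it to λ ≈ 0.3197. p(31) = 502 and p(32) = -612 have opposite signs, so a root lies in (31, 32); Newton's method refines it to λ ≈ 31.4516. p(67) = -542 and p(68) = 1908 have opposite signs, so a root lies in (67, 68); Newton's method refines it to λ ≈ 67.2287. Check (Vieta): the three roots sum to 99, matching tr M = 99.
So the eigenvalues of A^T A are ≈ 0.3197, 31.4516, 67.2287 (all ≥ 0, as they must be for A^T A). The largest is λ_max ≈ 67.2287, hence ||A||_2 = sqrt(λ_max) ≈ 8.1993.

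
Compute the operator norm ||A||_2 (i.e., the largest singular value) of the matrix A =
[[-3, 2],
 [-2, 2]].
||A||_2 = sqrt((21 + sqrt(425))/2) ≈ 4.5616 (= sqrt(largest eigenvalue of A^T A))

||A||_2 = sigma_max(A) = sqrt(lambda_max(A^T A)). Form the symmetric matrix M = A^T A =
[[13, -10],
 [-10, 8]].
Its characteristic polynomial (trace, determinant of M give the coefficients) is
  p(λ) = det(λ I - M) = λ^2 - 21λ + 4.
For λ^2 - 21λ + 4 the discriminant is 425. It is nonnegative but not a perfect square, so the roots are real and irrational: λ = (21 ± sqrt(425))/2 ≈ 20.8078, 0.1922.
So the eigenvalues of A^T A are ≈ 0.1922, 20.8078 (all ≥ 0, as they must be for A^T A). The largest is λ_max = (21 + sqrt(425))/2 ≈ 20.8078, hence ||A||_2 = sqrt(λ_max) = sqrt((21 + sqrt(425))/2) ≈ 4.5616.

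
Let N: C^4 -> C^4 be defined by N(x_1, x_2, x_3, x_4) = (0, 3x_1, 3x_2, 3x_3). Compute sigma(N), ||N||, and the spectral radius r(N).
sigma(N) = {0}; ||N|| = 3; r(N) = 0. (N is nilpotent with N^4 = 0.)

On C^4, N is a strictly lower-triangular matrix with 3 on the subdiagonal and zeros elsewhere, so its characteristic polynomial is lambda^4 and every eigenvalue is 0: sigma(N) = {0}. For the operator norm, N e_i = 3e_{i+1} for i = 1, ..., 3 and N e_4 = 0, so the singular values of N are 3 (with multiplicity 3) and 0; hence ||N|| = 3. The spectral radius r(N) = max|lambda| = 0. Note ||N|| > r(N) — characteristic of non-normal nilpotent operators. Indeed N^4 = 0.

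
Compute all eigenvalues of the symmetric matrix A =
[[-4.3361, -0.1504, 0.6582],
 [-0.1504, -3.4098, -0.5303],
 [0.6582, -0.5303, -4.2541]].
sigma(A) ≈ {-5, -4, -3}

A is real symmetric, so its spectrum consists of real eigenvalues. Expanding the characteristic polynomial of the displayed matrix gives
  det(λ I - A) = p(λ) = λ^3 + (12)λ^2 + (47)λ + (60).
Solving p(λ) = 0 yields eigenvalues ≈ -5, -4, -3. (A is shown rounded to 4 decimals, so these recover the underlying integer eigenvalues to within that precision.)
Verification: the trace of A = -12 equals the sum of eigenvalues -12, and det(A) ≈ -60.0000 matches the eigenvalue product -60.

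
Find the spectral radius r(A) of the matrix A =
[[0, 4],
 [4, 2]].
r(A) = (2 + sqrt(68))/2 ≈ 5.1231

The eigenvalues of A are the roots of its characteristic polynomial. With M = A (coefficients from the trace and determinant):
  p(λ) = det(λ I - M) = λ^2 - 2λ - 16.
For λ^2 - 2λ - 16 the discriminant is 68. It is nonnegative but not a perfect square, so the roots are real and irrational: λ = (2 ± sqrt(68))/2 ≈ 5.1231, -3.1231.
Thus the eigenvalues (to 4 decimals) are 5.1231 (modulus 5.1231); -3.1231 (modulus 3.1231). The spectral radius is the largest modulus: r(A) = (2 + sqrt(68))/2 ≈ 5.1231. (Cross-check: r(A) ≤ ||A||_2 ≈ 5.1231; equality holds whenever A is normal, though it can also hold for some non-normal A.)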